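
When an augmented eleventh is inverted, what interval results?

First reduce the compound augmented eleventh to its simple form, an augmented fourth.
Interval numbers invert to sum to nine: 4 + 5 = 9, so a fourth inverts to a fifth.
Quality inverts too: augmented becomes diminished. That makes the inversion a diminished fifth.

diminished 5th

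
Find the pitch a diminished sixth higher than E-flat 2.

Six letter names up from E: C.
Moving 7 semitones up from Eb2 (the size of a diminished sixth) reaches Cbb3.

C-double-flat 3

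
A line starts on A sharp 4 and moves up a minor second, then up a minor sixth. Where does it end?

Up a minor second from A#4: B4 (1 semitone up).
A minor sixth up from B4 is G5.

G 5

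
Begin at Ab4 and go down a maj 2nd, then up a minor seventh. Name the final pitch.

Fb5

Down a major second from Ab4: Gb4 (2 semitones down).
Gb4 up a minor seventh → Fb5 (10 semitones).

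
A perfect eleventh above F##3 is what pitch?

B#4

Counting four letter names plus an octave up from F lands on B.
A perfect eleventh spans 17 semitones, so from F##3 the target pitch is B#4.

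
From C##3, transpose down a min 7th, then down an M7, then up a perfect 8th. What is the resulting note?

A minor seventh down from C##3 is D##2.
A major seventh down from D##2 is E#1.
A perfect octave up from E#1 is E#2.

E#2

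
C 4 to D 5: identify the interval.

M9

C to D spans two letter names (C-D), plus an octave: a ninth.
The major ninth spans 14 semitones, and C4 to D5 is exactly 14 semitones — so this is a major ninth.
(Equivalently, a compound major second: a major second plus an octave.)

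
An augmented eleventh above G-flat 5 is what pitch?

C 7

The eleventh's letter: G up four letter names plus an octave → C.
An augmented eleventh is 18 semitones; 18 semitones up from Gb5 gives C7.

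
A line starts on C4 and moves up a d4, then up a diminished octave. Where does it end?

C4 up a diminished fourth → Fb4 (4 semitones).
Fb4 up a diminished octave → Fbb5 (11 semitones).

Fbb5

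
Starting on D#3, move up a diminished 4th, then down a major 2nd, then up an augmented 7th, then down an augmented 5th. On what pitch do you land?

A3

A diminished fourth up from D#3 is G3.
Down a major second from G3: F3 (2 semitones down).
Up an augmented seventh from F3: E#4 (12 semitones up).
An augmented fifth down from E#4 is A3.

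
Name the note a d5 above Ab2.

Five letter names up from A: E.
A diminished fifth spans 6 semitones, so from Ab2 the target pitch is Ebb3.

Ebb3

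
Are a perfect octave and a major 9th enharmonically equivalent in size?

No

A perfect octave spans 12 semitones; a major ninth spans 14 semitones. They differ by 2.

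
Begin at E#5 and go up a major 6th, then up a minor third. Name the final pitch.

E#6

E#5 up a major sixth → C##6 (9 semitones).
Up a minor third from C##6: E#6 (3 semitones up).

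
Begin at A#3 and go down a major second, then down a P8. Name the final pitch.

G#2

Down a major second from A#3: G#3 (2 semitones down).
G#3 down a perfect octave → G#2 (12 semitones).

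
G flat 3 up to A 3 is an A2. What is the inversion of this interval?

The rule of nine gives the new number: 9 − 2 = 7, so a second becomes a seventh.
And augmented becomes diminished under inversion, so we get a diminished seventh.

diminished seventh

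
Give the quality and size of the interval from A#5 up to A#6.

A to A is the same letter name, plus an octave: an octave.
A#5 to A#6 is 12 semitones, matching the perfect octave exactly, so the quality is perfect.

perfect octave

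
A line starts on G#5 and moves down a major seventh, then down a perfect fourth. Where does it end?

A major seventh down from G#5 is A4.
A4 down a perfect fourth → E4 (5 semitones).

E4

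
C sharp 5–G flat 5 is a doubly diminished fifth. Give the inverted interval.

Interval numbers invert to sum to nine: 5 + 4 = 9, so a fifth inverts to a fourth.
The quality also flips — doubly diminished becomes doubly augmented — giving a doubly augmented fourth.

doubly augmented fourth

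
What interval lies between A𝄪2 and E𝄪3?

A to E spans five letter names (A-B-C-D-E) — that makes it a fifth of some quality.
The perfect fifth spans 7 semitones, and A##2 to E##3 is exactly 7 semitones — so this is a perfect fifth.

perfect fifth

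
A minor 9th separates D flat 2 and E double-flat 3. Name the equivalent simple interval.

Take out an octave (7 from the number): 9 − 7 = 2.
Quality carries through unchanged, so the simple form is a minor second.

m2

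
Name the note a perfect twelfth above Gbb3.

Five letters up from G (plus an octave) reaches D.
A perfect twelfth is 19 semitones; 19 semitones up from Gbb3 gives Dbb5.

Dbb5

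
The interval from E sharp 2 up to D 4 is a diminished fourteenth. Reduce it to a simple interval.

diminished 7th

Subtracting seven from the interval number removes an octave: 14 − 7 = 7.
So a diminished fourteenth is an octave plus a diminished seventh. The quality is unchanged.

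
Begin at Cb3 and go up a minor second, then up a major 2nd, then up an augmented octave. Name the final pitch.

A minor second up from Cb3 is Dbb3.
A major second up from Dbb3 is Ebb3.
Ebb3 up an augmented octave → Eb4 (13 semitones).

Eb4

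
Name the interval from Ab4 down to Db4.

Descending from Ab4 to Db4 is the same interval as ascending Db4 to Ab4.
D to A spans five letter names (D-E-F-G-A) — that makes it a fifth of some quality.
Db4 to Ab4 is 7 semitones, matching the perfect fifth exactly, so the quality is perfect.

perfect fifth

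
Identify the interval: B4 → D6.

B to D spans three letter names (B-C-D), plus an octave — that makes it a tenth of some quality.
A major tenth would be 16 semitones, but B4 to D6 is 15 — one semitone narrower, making it a minor tenth.
(Equivalently, a compound minor third: a minor third plus an octave.)

minor tenth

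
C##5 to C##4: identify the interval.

Descending from C##5 to C##4 is the same interval as ascending C##4 to C##5.
C to C is the same letter name, plus an octave — that makes it an octave of some quality.
The perfect octave spans 12 semitones, and C##4 to C##5 is exactly 12 semitones — so this is a perfect octave.

perfect octave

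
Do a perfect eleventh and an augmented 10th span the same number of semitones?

Both span 17 semitones: a perfect eleventh and an augmented tenth are the same chromatic distance.

Yes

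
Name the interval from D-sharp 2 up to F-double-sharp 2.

major third

D to F spans three letter names (D-E-F) — that makes it a third of some quality.
D#2 to F##2 is 4 semitones, matching the major third exactly, so the quality is major.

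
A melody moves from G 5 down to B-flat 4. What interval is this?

Descending from G5 to Bb4 is the same interval as ascending Bb4 to G5.
B to G spans six letter names (B-C-D-E-F-G), so the interval is some kind of sixth.
The major sixth spans 9 semitones, and Bb4 to G5 is exactly 9 semitones — so this is a major sixth.

major 6th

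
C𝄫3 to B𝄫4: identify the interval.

major fourteenth

C to B spans seven letter names (C-D-E-F-G-A-B), plus an octave: a fourteenth.
Cbb3 to Bbb4 is 23 semitones, matching the major fourteenth exactly, so the quality is major.
(Equivalently, a compound major seventh: a major seventh plus an octave.)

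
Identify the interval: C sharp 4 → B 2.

M9

Descending from C#4 to B2 is the same interval as ascending B2 to C#4.
B to C spans two letter names (B-C), plus an octave — that makes it a ninth of some quality.
B2 to C#4 is 14 semitones, matching the major ninth exactly, so the quality is major.
(Equivalently, a compound major second: a major second plus an octave.)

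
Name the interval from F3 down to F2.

P8

Descending from F3 to F2 is the same interval as ascending F2 to F3.
F to F is the same letter name, plus an octave: an octave.
The perfect octave spans 12 semitones, and F2 to F3 is exactly 12 semitones — so this is a perfect octave.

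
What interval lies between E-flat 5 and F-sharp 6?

E to F spans two letter names (E-F), plus an octave: a ninth.
The major ninth is 14 semitones; here we have 15, one semitone wider: augmented.
(Equivalently, a compound augmented second: an augmented second plus an octave.)

augmented ninth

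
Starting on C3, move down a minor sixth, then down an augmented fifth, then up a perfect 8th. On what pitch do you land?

Ab2

A minor sixth down from C3 is E2.
E2 down an augmented fifth → Ab1 (8 semitones).
Up a perfect octave from Ab1: Ab2 (12 semitones up).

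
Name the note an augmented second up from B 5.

Counting two letter names up from B lands on C.
An augmented second is 3 semitones; 3 semitones up from B5 gives C##6.

C-double-sharp 6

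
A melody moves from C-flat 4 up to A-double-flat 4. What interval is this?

m6

C to A spans six letter names (C-D-E-F-G-A): a sixth.
A major sixth would be 9 semitones, but Cb4 to Abb4 is 8 — one semitone narrower, making it a minor sixth.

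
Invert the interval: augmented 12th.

d4

First reduce the compound augmented twelfth to its simple form, an augmented fifth.
The rule of nine gives the new number: 9 − 5 = 4, so a fifth becomes a fourth.
And augmented becomes diminished under inversion, so we get a diminished fourth.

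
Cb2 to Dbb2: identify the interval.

C to D spans two letter names (C-D), so the interval is some kind of second.
A major second would be 2 semitones, but Cb2 to Dbb2 is 1 — one semitone narrower, making it a minor second.

minor second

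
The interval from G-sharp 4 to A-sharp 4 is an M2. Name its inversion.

m7

Inverted interval numbers add to nine, so a second pairs with a seventh (2 + 7 = 9).
The quality also flips — major becomes minor — giving a minor seventh.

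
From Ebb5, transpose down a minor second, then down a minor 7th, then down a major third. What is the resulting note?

Cb4

A minor second down from Ebb5 is Db5.
Db5 down a minor seventh → Eb4 (10 semitones).
Eb4 down a major third → Cb4 (4 semitones).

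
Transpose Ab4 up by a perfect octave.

An octave keeps the letter name A, an octave up from A.
Moving 12 semitones up from Ab4 (the size of a perfect octave) reaches Ab5.

Ab5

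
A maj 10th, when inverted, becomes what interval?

First reduce the compound major tenth to its simple form, a major third.
The rule of nine gives the new number: 9 − 3 = 6, so a third becomes a sixth.
The quality also flips — major becomes minor — giving a minor sixth.

minor 6th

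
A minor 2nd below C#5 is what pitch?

The second takes the letter from C down to B.
A minor second is 1 semitone; 1 semitone down from C#5 gives B#4.

B#4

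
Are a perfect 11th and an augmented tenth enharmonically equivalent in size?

A perfect eleventh = 17 semitones = an augmented tenth; enharmonically equal.

Yes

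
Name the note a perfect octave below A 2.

A 1

For an octave the letter name doesn't change: still A, an octave down.
A perfect octave spans 12 semitones, so from A2 the target pitch is A1.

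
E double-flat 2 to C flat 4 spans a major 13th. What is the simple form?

Take out an octave (7 from the number): 13 − 7 = 6.
Quality carries through unchanged, so the simple form is a major sixth.

M6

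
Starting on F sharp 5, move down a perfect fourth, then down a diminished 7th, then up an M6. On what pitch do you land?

F#5 down a perfect fourth → C#5 (5 semitones).
C#5 down a diminished seventh → D##4 (9 semitones).
D##4 up a major sixth → B##4 (9 semitones).

B double-sharp 4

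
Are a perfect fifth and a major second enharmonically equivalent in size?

No

A perfect fifth is 7 semitones but a major second is 2 semitones — different sizes.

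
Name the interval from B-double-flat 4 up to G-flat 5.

B to G spans six letter names (B-C-D-E-F-G): a sixth.
Bbb4 to Gb5 is 9 semitones, matching the major sixth exactly, so the quality is major.

major 6th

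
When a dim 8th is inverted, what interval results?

Interval numbers invert to sum to nine: 8 + 1 = 9, so an octave inverts to a unison.
Quality inverts too: diminished becomes augmented. That makes the inversion an augmented unison.

augmented 1st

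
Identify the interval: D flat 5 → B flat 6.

major thirteenth

D to B spans six letter names (D-E-F-G-A-B), plus an octave — that makes it a thirteenth of some quality.
Db5 to Bb6 is 21 semitones, matching the major thirteenth exactly, so the quality is major.
(Equivalently, a compound major sixth: a major sixth plus an octave.)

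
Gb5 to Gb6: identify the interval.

P8

G to G is the same letter name, plus an octave: an octave.
The perfect octave spans 12 semitones, and Gb5 to Gb6 is exactly 12 semitones — so this is a perfect octave.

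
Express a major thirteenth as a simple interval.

M6

Subtracting seven from the interval number removes an octave: 13 − 7 = 6.
Quality carries through unchanged, so the simple form is a major sixth.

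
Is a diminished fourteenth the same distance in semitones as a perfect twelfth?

A diminished fourteenth is 21 semitones but a perfect twelfth is 19 semitones — different sizes.

No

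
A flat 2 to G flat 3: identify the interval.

m7

A to G spans seven letter names (A-B-C-D-E-F-G): a seventh.
Ab2 to Gb3 is 10 semitones, a half step short of the major seventh (11), so this is minor.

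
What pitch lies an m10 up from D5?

The tenth's letter: D up three letter names plus an octave → F.
A minor tenth is 15 semitones; 15 semitones up from D5 gives F6.

F6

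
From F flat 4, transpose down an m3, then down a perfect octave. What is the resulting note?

D flat 3

A minor third down from Fb4 is Db4.
Down a perfect octave from Db4: Db3 (12 semitones down).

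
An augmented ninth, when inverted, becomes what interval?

First reduce the compound augmented ninth to its simple form, an augmented second.
The rule of nine gives the new number: 9 − 2 = 7, so a second becomes a seventh.
The quality also flips — augmented becomes diminished — giving a diminished seventh.

diminished 7th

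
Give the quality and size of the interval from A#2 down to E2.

augmented fourth

Descending from A#2 to E2 is the same interval as ascending E2 to A#2.
E to A spans four letter names (E-F-G-A): a fourth.
The perfect fourth is 5 semitones; here we have 6, one semitone wider: augmented.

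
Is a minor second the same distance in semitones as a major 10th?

No

A minor second is 1 semitone but a major tenth is 16 semitones — different sizes.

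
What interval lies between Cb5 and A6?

C to A spans six letter names (C-D-E-F-G-A), plus an octave, so the interval is some kind of thirteenth.
A major thirteenth would be 21 semitones; Cb5 to A6 is 22, one semitone wider, so the interval is augmented.
(Equivalently, a compound augmented sixth: an augmented sixth plus an octave.)

augmented 13th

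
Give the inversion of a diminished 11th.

augmented 5th

First reduce the compound diminished eleventh to its simple form, a diminished fourth.
The rule of nine gives the new number: 9 − 4 = 5, so a fourth becomes a fifth.
The quality also flips — diminished becomes augmented — giving an augmented fifth.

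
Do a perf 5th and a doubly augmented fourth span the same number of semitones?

Yes

A perfect fifth spans 7 semitones, and a doubly augmented fourth also spans 7 semitones — they're enharmonic.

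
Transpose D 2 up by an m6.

Six letter names up from D: B.
A minor sixth is 8 semitones; 8 semitones up from D2 gives Bb2.

B-flat 2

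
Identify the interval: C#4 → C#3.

perfect 8th

Descending from C#4 to C#3 is the same interval as ascending C#3 to C#4.
C to C is the same letter name, plus an octave: an octave.
C#3 to C#4 is 12 semitones, matching the perfect octave exactly, so the quality is perfect.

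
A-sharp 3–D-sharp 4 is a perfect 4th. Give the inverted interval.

perfect 5th

Interval numbers invert to sum to nine: 4 + 5 = 9, so a fourth inverts to a fifth.
And perfect stays perfect under inversion, so we get a perfect fifth.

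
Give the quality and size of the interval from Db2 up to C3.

D to C spans seven letter names (D-E-F-G-A-B-C): a seventh.
Db2 to C3 is 11 semitones, matching the major seventh exactly, so the quality is major.

major 7th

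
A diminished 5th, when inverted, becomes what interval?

Interval numbers invert to sum to nine: 5 + 4 = 9, so a fifth inverts to a fourth.
The quality also flips — diminished becomes augmented — giving an augmented fourth.

augmented fourth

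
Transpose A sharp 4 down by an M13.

C sharp 3

Six letters down from A (plus an octave) reaches C.
A major thirteenth spans 21 semitones, so from A#4 the target pitch is C#3.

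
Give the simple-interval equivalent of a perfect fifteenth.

perfect 8th

Each octave removed subtracts seven from the number: 15 − 7 = 8.
That makes a perfect fifteenth a compound perfect octave — an octave plus a perfect octave.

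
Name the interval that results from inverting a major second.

m7

The rule of nine gives the new number: 9 − 2 = 7, so a second becomes a seventh.
Quality inverts too: major becomes minor. That makes the inversion a minor seventh.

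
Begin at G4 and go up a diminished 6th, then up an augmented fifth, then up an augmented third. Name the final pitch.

G4 up a diminished sixth → Ebb5 (7 semitones).
Up an augmented fifth from Ebb5: Bb5 (8 semitones up).
Up an augmented third from Bb5: D#6 (5 semitones up).

D#6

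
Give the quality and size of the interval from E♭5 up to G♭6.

minor tenth

E to G spans three letter names (E-F-G), plus an octave — that makes it a tenth of some quality.
At 15 semitones, Eb5→Gb6 falls one short of a major tenth: minor.
(Equivalently, a compound minor third: a minor third plus an octave.)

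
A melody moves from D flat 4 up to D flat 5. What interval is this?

perfect octave

D to D is the same letter name, plus an octave: an octave.
The perfect octave spans 12 semitones, and Db4 to Db5 is exactly 12 semitones — so this is a perfect octave.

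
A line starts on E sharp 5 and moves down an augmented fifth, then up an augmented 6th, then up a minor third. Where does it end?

Down an augmented fifth from E#5: A4 (8 semitones down).
Up an augmented sixth from A4: F##5 (10 semitones up).
A minor third up from F##5 is A#5.

A sharp 5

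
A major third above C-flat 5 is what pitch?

E-flat 5

Three letter names up from C: E.
A major third spans 4 semitones, so from Cb5 the target pitch is Eb5.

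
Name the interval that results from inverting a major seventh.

minor 2nd

Interval numbers invert to sum to nine: 7 + 2 = 9, so a seventh inverts to a second.
The quality also flips — major becomes minor — giving a minor second.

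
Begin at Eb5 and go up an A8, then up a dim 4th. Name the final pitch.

Ab6

Up an augmented octave from Eb5: E6 (13 semitones up).
E6 up a diminished fourth → Ab6 (4 semitones).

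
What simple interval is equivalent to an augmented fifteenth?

A8

Take out an octave (7 from the number): 15 − 7 = 8.
So an augmented fifteenth is an octave plus an augmented octave. The quality is unchanged.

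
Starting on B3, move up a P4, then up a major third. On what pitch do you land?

Up a perfect fourth from B3: E4 (5 semitones up).
A major third up from E4 is G#4.

G#4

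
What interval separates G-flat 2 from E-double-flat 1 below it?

M10

Descending from Gb2 to Ebb1 is the same interval as ascending Ebb1 to Gb2.
E to G spans three letter names (E-F-G), plus an octave — that makes it a tenth of some quality.
Counting semitones, Ebb1→Gb2 is 16, which is the major tenth.
(Equivalently, a compound major third: a major third plus an octave.)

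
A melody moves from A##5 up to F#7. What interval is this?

A to F spans six letter names (A-B-C-D-E-F), plus an octave, so the interval is some kind of thirteenth.
A major thirteenth would be 21 semitones; A##5 to F#7 is 19, two semitones narrower, so the interval is diminished.
(Equivalently, a compound diminished sixth: a diminished sixth plus an octave.)

d13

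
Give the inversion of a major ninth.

First reduce the compound major ninth to its simple form, a major second.
Interval numbers invert to sum to nine: 2 + 7 = 9, so a second inverts to a seventh.
Quality inverts too: major becomes minor. That makes the inversion a minor seventh.

m7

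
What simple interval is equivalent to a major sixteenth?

Take out 2 octaves (14 from the number): 16 − 14 = 2.
So a major sixteenth is 2 octaves plus a major second. The quality is unchanged.

major 2nd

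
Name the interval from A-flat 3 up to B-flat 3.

A to B spans two letter names (A-B), so the interval is some kind of second.
The major second spans 2 semitones, and Ab3 to Bb3 is exactly 2 semitones — so this is a major second.

major second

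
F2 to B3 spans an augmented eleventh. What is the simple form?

A4

Take out an octave (7 from the number): 11 − 7 = 4.
So an augmented eleventh is an octave plus an augmented fourth. The quality is unchanged.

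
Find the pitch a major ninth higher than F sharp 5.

G sharp 6

Two letters up from F (plus an octave) reaches G.
A major ninth is 14 semitones; 14 semitones up from F#5 gives G#6.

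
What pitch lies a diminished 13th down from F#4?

Counting six letter names plus an octave down from F lands on A.
Moving 19 semitones down from F#4 (the size of a diminished thirteenth) reaches A##2.

A##2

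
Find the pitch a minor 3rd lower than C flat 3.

A flat 2

Counting three letter names down from C lands on A.
A minor third is 3 semitones; 3 semitones down from Cb3 gives Ab2.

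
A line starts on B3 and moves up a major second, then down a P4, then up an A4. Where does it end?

C##4

B3 up a major second → C#4 (2 semitones).
C#4 down a perfect fourth → G#3 (5 semitones).
An augmented fourth up from G#3 is C##4.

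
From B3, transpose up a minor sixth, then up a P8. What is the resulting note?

G5

A minor sixth up from B3 is G4.
G4 up a perfect octave → G5 (12 semitones).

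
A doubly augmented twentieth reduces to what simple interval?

doubly augmented sixth

Subtracting seven from the interval number removes an octave: 20 − 14 = 6.
Quality carries through unchanged, so the simple form is a doubly augmented sixth.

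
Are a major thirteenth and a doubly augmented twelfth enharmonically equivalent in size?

Yes

A major thirteenth spans 21 semitones, and a doubly augmented twelfth also spans 21 semitones — they're enharmonic.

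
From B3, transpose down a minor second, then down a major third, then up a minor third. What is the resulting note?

A3

A minor second down from B3 is A#3.
A major third down from A#3 is F#3.
A minor third up from F#3 is A3.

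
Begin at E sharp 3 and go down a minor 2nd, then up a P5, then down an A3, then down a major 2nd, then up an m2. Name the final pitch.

F 3

A minor second down from E#3 is D##3.
Up a perfect fifth from D##3: A##3 (7 semitones up).
An augmented third down from A##3 is F#3.
A major second down from F#3 is E3.
E3 up a minor second → F3 (1 semitone).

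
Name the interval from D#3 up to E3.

m2

D to E spans two letter names (D-E) — that makes it a second of some quality.
At 1 semitone, D#3→E3 falls one short of a major second: minor.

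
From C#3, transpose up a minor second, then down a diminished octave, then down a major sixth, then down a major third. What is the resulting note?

C#3 up a minor second → D3 (1 semitone).
D3 down a diminished octave → D#2 (11 semitones).
D#2 down a major sixth → F#1 (9 semitones).
Down a major third from F#1: D1 (4 semitones down).

D1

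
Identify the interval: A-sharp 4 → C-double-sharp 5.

M3

A to C spans three letter names (A-B-C) — that makes it a third of some quality.
A#4 to C##5 is 4 semitones, matching the major third exactly, so the quality is major.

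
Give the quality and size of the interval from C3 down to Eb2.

major 6th

Descending from C3 to Eb2 is the same interval as ascending Eb2 to C3.
E to C spans six letter names (E-F-G-A-B-C): a sixth.
Eb2 to C3 is 9 semitones, matching the major sixth exactly, so the quality is major.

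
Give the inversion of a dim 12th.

augmented fourth

First reduce the compound diminished twelfth to its simple form, a diminished fifth.
The rule of nine gives the new number: 9 − 5 = 4, so a fifth becomes a fourth.
Quality inverts too: diminished becomes augmented. That makes the inversion an augmented fourth.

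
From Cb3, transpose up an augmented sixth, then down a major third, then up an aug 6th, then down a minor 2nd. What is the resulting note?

Up an augmented sixth from Cb3: A3 (10 semitones up).
A3 down a major third → F3 (4 semitones).
An augmented sixth up from F3 is D#4.
Down a minor second from D#4: C##4 (1 semitone down).

C##4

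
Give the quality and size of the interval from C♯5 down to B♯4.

Descending from C#5 to B#4 is the same interval as ascending B#4 to C#5.
B to C spans two letter names (B-C): a second.
A major second would be 2 semitones, but B#4 to C#5 is 1 — one semitone narrower, making it a minor second.

m2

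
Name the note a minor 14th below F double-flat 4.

G double-flat 2

Counting seven letter names plus an octave down from F lands on G.
A minor fourteenth is 22 semitones; 22 semitones down from Fbb4 gives Gbb2.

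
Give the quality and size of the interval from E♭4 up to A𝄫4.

diminished 4th

E to A spans four letter names (E-F-G-A) — that makes it a fourth of some quality.
Eb4 to Abb4 spans 4 semitones — one semitone narrower than the perfect fourth (5) — giving a diminished fourth.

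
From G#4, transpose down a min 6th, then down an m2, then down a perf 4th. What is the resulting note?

A minor sixth down from G#4 is B#3.
B#3 down a minor second → A##3 (1 semitone).
Down a perfect fourth from A##3: E##3 (5 semitones down).

E##3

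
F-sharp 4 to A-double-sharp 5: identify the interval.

F to A spans three letter names (F-G-A), plus an octave, so the interval is some kind of tenth.
A major tenth would be 16 semitones; F#4 to A##5 is 17, one semitone wider, so the interval is augmented.
(Equivalently, a compound augmented third: an augmented third plus an octave.)

augmented tenth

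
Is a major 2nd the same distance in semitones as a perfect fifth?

No

A major second spans 2 semitones; a perfect fifth spans 7 semitones. They differ by 5.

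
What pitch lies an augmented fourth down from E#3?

B2

Four letter names down from E: B.
Moving 6 semitones down from E#3 (the size of an augmented fourth) reaches B2.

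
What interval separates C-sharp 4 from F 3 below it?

A5

Descending from C#4 to F3 is the same interval as ascending F3 to C#4.
F to C spans five letter names (F-G-A-B-C), so the interval is some kind of fifth.
F3 to C#4 spans 8 semitones — one semitone wider than the perfect fifth (7) — giving an augmented fifth.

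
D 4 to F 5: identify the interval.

D to F spans three letter names (D-E-F), plus an octave, so the interval is some kind of tenth.
D4 to F5 is 15 semitones, a half step short of the major tenth (16), so this is minor.
(Equivalently, a compound minor third: a minor third plus an octave.)

minor 10th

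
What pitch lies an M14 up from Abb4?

Gb6

Counting seven letter names plus an octave up from A lands on G.
A major fourteenth is 23 semitones; 23 semitones up from Abb4 gives Gb6.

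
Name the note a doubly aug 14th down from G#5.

Counting seven letter names plus an octave down from G lands on A.
Moving 25 semitones down from G#5 (the size of a doubly augmented fourteenth) reaches Abb3.

Abb3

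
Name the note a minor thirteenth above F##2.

D#4

The thirteenth's letter: F up six letter names plus an octave → D.
Moving 20 semitones up from F##2 (the size of a minor thirteenth) reaches D#4.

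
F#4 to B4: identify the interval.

perfect 4th

F to B spans four letter names (F-G-A-B), so the interval is some kind of fourth.
The perfect fourth spans 5 semitones, and F#4 to B4 is exactly 5 semitones — so this is a perfect fourth.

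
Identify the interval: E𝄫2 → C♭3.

E to C spans six letter names (E-F-G-A-B-C): a sixth.
Ebb2 to Cb3 is 9 semitones, matching the major sixth exactly, so the quality is major.

major sixth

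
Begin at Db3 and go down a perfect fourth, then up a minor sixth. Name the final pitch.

Fb3

A perfect fourth down from Db3 is Ab2.
Up a minor sixth from Ab2: Fb3 (8 semitones up).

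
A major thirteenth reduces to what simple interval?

Each octave removed subtracts seven from the number: 13 − 7 = 6.
So a major thirteenth is an octave plus a major sixth. The quality is unchanged.

M6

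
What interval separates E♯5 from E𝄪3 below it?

diminished fifteenth

Descending from E#5 to E##3 is the same interval as ascending E##3 to E#5.
E to E is the same letter name, plus 2 octaves — that makes it a fifteenth of some quality.
A perfect fifteenth would be 24 semitones; E##3 to E#5 is 23, one semitone narrower, so the interval is diminished.
(Equivalently, a compound diminished octave: a diminished octave plus an octave.)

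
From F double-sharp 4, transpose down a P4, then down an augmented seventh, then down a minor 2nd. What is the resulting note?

C sharp 3

A perfect fourth down from F##4 is C##4.
An augmented seventh down from C##4 is D3.
Down a minor second from D3: C#3 (1 semitone down).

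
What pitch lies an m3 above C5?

Counting three letter names up from C lands on E.
A minor third spans 3 semitones, so from C5 the target pitch is Eb5.

Eb5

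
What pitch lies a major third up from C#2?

Counting three letter names up from C lands on E.
A major third spans 4 semitones, so from C#2 the target pitch is E#2.

E#2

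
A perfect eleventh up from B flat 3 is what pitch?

The eleventh's letter: B up four letter names plus an octave → E.
Moving 17 semitones up from Bb3 (the size of a perfect eleventh) reaches Eb5.

E flat 5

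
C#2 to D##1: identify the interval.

diminished seventh

Descending from C#2 to D##1 is the same interval as ascending D##1 to C#2.
D to C spans seven letter names (D-E-F-G-A-B-C), so the interval is some kind of seventh.
The major seventh is 11 semitones; here we have 9, two semitones narrower: diminished.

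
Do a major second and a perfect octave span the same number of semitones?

2 semitones (major second) vs 12 semitones (perfect octave): not equal.

No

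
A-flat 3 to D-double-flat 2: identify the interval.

A12

Descending from Ab3 to Dbb2 is the same interval as ascending Dbb2 to Ab3.
D to A spans five letter names (D-E-F-G-A), plus an octave — that makes it a twelfth of some quality.
The perfect twelfth is 19 semitones; here we have 20, one semitone wider: augmented.
(Equivalently, a compound augmented fifth: an augmented fifth plus an octave.)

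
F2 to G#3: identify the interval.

F to G spans two letter names (F-G), plus an octave — that makes it a ninth of some quality.
The major ninth is 14 semitones; here we have 15, one semitone wider: augmented.
(Equivalently, a compound augmented second: an augmented second plus an octave.)

augmented ninth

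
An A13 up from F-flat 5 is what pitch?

The thirteenth's letter: F up six letter names plus an octave → D.
Moving 22 semitones up from Fb5 (the size of an augmented thirteenth) reaches D7.

D 7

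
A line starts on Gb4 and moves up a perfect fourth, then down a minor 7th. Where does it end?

Db4

A perfect fourth up from Gb4 is Cb5.
A minor seventh down from Cb5 is Db4.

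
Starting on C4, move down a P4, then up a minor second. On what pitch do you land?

C4 down a perfect fourth → G3 (5 semitones).
G3 up a minor second → Ab3 (1 semitone).

Ab3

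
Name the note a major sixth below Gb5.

The sixth takes the letter from G down to B.
Moving 9 semitones down from Gb5 (the size of a major sixth) reaches Bbb4.

Bbb4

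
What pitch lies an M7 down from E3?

F2

Seven letter names down from E: F.
Moving 11 semitones down from E3 (the size of a major seventh) reaches F2.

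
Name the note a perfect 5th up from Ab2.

Eb3

The fifth takes the letter from A up to E.
Moving 7 semitones up from Ab2 (the size of a perfect fifth) reaches Eb3.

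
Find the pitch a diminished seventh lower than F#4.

G##3

Counting seven letter names down from F lands on G.
A diminished seventh is 9 semitones; 9 semitones down from F#4 gives G##3.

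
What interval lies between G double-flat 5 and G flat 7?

G to G is the same letter name, plus 2 octaves, so the interval is some kind of fifteenth.
Gbb5 to Gb7 spans 25 semitones — one semitone wider than the perfect fifteenth (24) — giving an augmented fifteenth.
(Equivalently, a compound augmented octave: an augmented octave plus an octave.)

augmented fifteenth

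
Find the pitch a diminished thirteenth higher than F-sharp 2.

The thirteenth's letter: F up six letter names plus an octave → D.
A diminished thirteenth is 19 semitones; 19 semitones up from F#2 gives Db4.

D-flat 4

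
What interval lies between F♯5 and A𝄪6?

F to A spans three letter names (F-G-A), plus an octave, so the interval is some kind of tenth.
A major tenth would be 16 semitones; F#5 to A##6 is 17, one semitone wider, so the interval is augmented.
(Equivalently, a compound augmented third: an augmented third plus an octave.)

augmented tenth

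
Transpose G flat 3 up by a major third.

B flat 3

Counting three letter names up from G lands on B.
Moving 4 semitones up from Gb3 (the size of a major third) reaches Bb3.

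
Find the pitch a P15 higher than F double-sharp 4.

For a fifteenth the letter name doesn't change: still F, two octaves up.
Moving 24 semitones up from F##4 (the size of a perfect fifteenth) reaches F##6.

F double-sharp 6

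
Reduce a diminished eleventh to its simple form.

d4

Subtracting seven from the interval number removes an octave: 11 − 7 = 4.
So a diminished eleventh is an octave plus a diminished fourth. The quality is unchanged.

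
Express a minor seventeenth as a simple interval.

m3

Each octave removed subtracts seven from the number: 17 − 14 = 3.
Quality carries through unchanged, so the simple form is a minor third.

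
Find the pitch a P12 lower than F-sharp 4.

B 2

The twelfth's letter: F down five letter names plus an octave → B.
A perfect twelfth spans 19 semitones, so from F#4 the target pitch is B2.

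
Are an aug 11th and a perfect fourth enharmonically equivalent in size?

18 semitones (augmented eleventh) vs 5 semitones (perfect fourth): not equal.

No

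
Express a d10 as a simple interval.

Subtracting seven from the interval number removes an octave: 10 − 7 = 3.
So a diminished tenth is an octave plus a diminished third. The quality is unchanged.

diminished 3rd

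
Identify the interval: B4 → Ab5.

B to A spans seven letter names (B-C-D-E-F-G-A): a seventh.
The major seventh is 11 semitones; here we have 9, two semitones narrower: diminished.

diminished 7th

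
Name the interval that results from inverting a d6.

A3

Interval numbers invert to sum to nine: 6 + 3 = 9, so a sixth inverts to a third.
And diminished becomes augmented under inversion, so we get an augmented third.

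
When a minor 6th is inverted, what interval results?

The rule of nine gives the new number: 9 − 6 = 3, so a sixth becomes a third.
The quality also flips — minor becomes major — giving a major third.

major third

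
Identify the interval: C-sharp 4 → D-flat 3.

A7

Descending from C#4 to Db3 is the same interval as ascending Db3 to C#4.
D to C spans seven letter names (D-E-F-G-A-B-C) — that makes it a seventh of some quality.
Db3 to C#4 spans 12 semitones — one semitone wider than the major seventh (11) — giving an augmented seventh.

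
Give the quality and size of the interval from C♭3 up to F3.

C to F spans four letter names (C-D-E-F): a fourth.
A perfect fourth would be 5 semitones; Cb3 to F3 is 6, one semitone wider, so the interval is augmented.

augmented fourth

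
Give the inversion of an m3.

Interval numbers invert to sum to nine: 3 + 6 = 9, so a third inverts to a sixth.
And minor becomes major under inversion, so we get a major sixth.

major sixth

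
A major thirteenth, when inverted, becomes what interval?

minor 3rd

First reduce the compound major thirteenth to its simple form, a major sixth.
Interval numbers invert to sum to nine: 6 + 3 = 9, so a sixth inverts to a third.
Quality inverts too: major becomes minor. That makes the inversion a minor third.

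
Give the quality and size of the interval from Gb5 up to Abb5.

G to A spans two letter names (G-A) — that makes it a second of some quality.
A major second would be 2 semitones, but Gb5 to Abb5 is 1 — one semitone narrower, making it a minor second.

minor second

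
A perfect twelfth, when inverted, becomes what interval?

First reduce the compound perfect twelfth to its simple form, a perfect fifth.
The rule of nine gives the new number: 9 − 5 = 4, so a fifth becomes a fourth.
And perfect stays perfect under inversion, so we get a perfect fourth.

perfect fourth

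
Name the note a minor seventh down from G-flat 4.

Seven letter names down from G: A.
A minor seventh spans 10 semitones, so from Gb4 the target pitch is Ab3.

A-flat 3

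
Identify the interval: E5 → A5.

E to A spans four letter names (E-F-G-A): a fourth.
E5 to A5 is 5 semitones, matching the perfect fourth exactly, so the quality is perfect.

perfect 4th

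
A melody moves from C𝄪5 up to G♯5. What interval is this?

C to G spans five letter names (C-D-E-F-G): a fifth.
C##5 to G#5 spans 6 semitones — one semitone narrower than the perfect fifth (7) — giving a diminished fifth.

d5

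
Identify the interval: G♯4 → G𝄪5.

augmented octave

G to G is the same letter name, plus an octave: an octave.
The perfect octave is 12 semitones; here we have 13, one semitone wider: augmented.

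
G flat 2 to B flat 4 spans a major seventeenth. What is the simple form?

major 3rd

Subtracting seven from the interval number removes an octave: 17 − 14 = 3.
Quality carries through unchanged, so the simple form is a major third.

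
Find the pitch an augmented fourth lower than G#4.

The fourth takes the letter from G down to D.
An augmented fourth is 6 semitones; 6 semitones down from G#4 gives D4.

D4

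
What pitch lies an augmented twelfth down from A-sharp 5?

Counting five letter names plus an octave down from A lands on D.
An augmented twelfth is 20 semitones; 20 semitones down from A#5 gives D4.

D 4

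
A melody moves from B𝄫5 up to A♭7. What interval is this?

major 14th

B to A spans seven letter names (B-C-D-E-F-G-A), plus an octave: a fourteenth.
Counting semitones, Bbb5→Ab7 is 23, which is the major fourteenth.
(Equivalently, a compound major seventh: a major seventh plus an octave.)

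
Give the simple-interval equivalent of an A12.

Each octave removed subtracts seven from the number: 12 − 7 = 5.
Quality carries through unchanged, so the simple form is an augmented fifth.

augmented fifth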